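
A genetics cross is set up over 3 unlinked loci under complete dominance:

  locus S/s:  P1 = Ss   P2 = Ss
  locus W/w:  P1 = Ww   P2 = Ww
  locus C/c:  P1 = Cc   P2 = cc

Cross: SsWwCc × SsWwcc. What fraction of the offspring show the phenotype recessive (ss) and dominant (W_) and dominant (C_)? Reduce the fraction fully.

P(ss W_ C_) = 3/32

SsWwCc gametes: SWC×1, SWc×1, SwC×1, Swc×1, sWC×1, sWc×1, swC×1, swc×1
SsWwcc gametes: SWc×2, Swc×2, sWc×2, swc×2
SsWwCc×SsWwcc grid (8·8=64): SSWWCc=2 SSWWcc=2 SSWwCc=4 SSWwcc=4 SSwwCc=2 SSwwcc=2 SsWWCc=4 SsWWcc=4 SsWwCc=8 SsWwcc=8 SswwCc=4 Sswwcc=4 ssWWCc=2 ssWWcc=2 ssWwCc=4 ssWwcc=4 sswwCc=2 sswwcc=2
ss W_ C_ hits 6/64; gcd=2; 6÷2/64÷2 = 3/32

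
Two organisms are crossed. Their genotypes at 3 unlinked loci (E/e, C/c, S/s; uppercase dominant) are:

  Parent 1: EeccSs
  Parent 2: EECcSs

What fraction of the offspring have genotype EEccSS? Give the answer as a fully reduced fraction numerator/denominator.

EeccSs gametes: EcS×2, Ecs×2, ecS×2, ecs×2
EECcSs gametes: ECS×2, ECs×2, EcS×2, Ecs×2
EeccSs×EECcSs grid (8·8=64): EECcSS=4 EECcSs=8 EECcss=4 EEccSS=4 EEccSs=8 EEccss=4 EeCcSS=4 EeCcSs=8 EeCcss=4 EeccSS=4 EeccSs=8 Eeccss=4
EEccSS hits 4/64; gcd=4; 4÷4/64÷4 = 1/16

P(EEccSS) = 1/16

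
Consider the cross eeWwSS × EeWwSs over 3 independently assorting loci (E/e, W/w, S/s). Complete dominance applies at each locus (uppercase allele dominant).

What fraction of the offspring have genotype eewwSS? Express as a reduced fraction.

P(eewwSS) = 1/16

eeWwSS gametes: eWS×4, ewS×4
EeWwSs gametes: EWS×1, EWs×1, EwS×1, Ews×1, eWS×1, eWs×1, ewS×1, ews×1
eeWwSS×EeWwSs grid (8·8=64): EeWWSS=4 EeWWSs=4 EeWwSS=8 EeWwSs=8 EewwSS=4 EewwSs=4 eeWWSS=4 eeWWSs=4 eeWwSS=8 eeWwSs=8 eewwSS=4 eewwSs=4
eewwSS hits 4/64; gcd=4; 4÷4/64÷4 = 1/16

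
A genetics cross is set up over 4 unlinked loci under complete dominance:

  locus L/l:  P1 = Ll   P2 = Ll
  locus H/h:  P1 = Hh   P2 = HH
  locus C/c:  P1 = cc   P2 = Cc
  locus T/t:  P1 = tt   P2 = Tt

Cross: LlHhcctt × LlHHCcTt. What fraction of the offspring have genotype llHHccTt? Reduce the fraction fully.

P(llHHccTt) = 1/32

LlHhcctt gametes: LHct×4, Lhct×4, lHct×4, lhct×4
LlHHCcTt gametes: LHCT×2, LHCt×2, LHcT×2, LHct×2, lHCT×2, lHCt×2, lHcT×2, lHct×2
LlHhcctt×LlHHCcTt grid (16·16=256): LLHHCcTt=8 LLHHCctt=8 LLHHccTt=8 LLHHcctt=8 LLHhCcTt=8 LLHhCctt=8 LLHhccTt=8 LLHhcctt=8 LlHHCcTt=16 LlHHCctt=16 LlHHccTt=16 LlHHcctt=16 LlHhCcTt=16 LlHhCctt=16 LlHhccTt=16 LlHhcctt=16 llHHCcTt=8 llHHCctt=8 llHHccTt=8 llHHcctt=8 llHhCcTt=8 llHhCctt=8 llHhccTt=8 llHhcctt=8
llHHccTt hits 8/256; gcd=8; 8÷8/256÷8 = 1/32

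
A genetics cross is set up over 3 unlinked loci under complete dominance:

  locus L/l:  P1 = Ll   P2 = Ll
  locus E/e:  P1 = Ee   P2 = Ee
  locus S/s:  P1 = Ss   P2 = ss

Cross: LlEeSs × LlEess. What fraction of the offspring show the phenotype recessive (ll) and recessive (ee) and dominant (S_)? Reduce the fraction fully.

LlEeSs gametes: LES×1, LEs×1, LeS×1, Les×1, lES×1, lEs×1, leS×1, les×1
LlEess gametes: LEs×2, Les×2, lEs×2, les×2
LlEeSs×LlEess grid (8·8=64): LLEESs=2 LLEEss=2 LLEeSs=4 LLEess=4 LLeeSs=2 LLeess=2 LlEESs=4 LlEEss=4 LlEeSs=8 LlEess=8 LleeSs=4 Lleess=4 llEESs=2 llEEss=2 llEeSs=4 llEess=4 lleeSs=2 lleess=2
ll ee S_ hits 2/64; gcd=2; 2÷2/64÷2 = 1/32

P(ll ee S_) = 1/32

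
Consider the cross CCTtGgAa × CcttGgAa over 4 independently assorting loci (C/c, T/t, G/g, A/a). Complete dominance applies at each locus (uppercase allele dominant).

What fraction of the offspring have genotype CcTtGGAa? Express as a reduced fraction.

P(CcTtGGAa) = 1/32

CCTtGgAa gametes: CTGA×2, CTGa×2, CTgA×2, CTga×2, CtGA×2, CtGa×2, CtgA×2, Ctga×2
CcttGgAa gametes: CtGA×2, CtGa×2, CtgA×2, Ctga×2, ctGA×2, ctGa×2, ctgA×2, ctga×2
CCTtGgAa×CcttGgAa grid (16·16=256): CCTtGGAA=4 CCTtGGAa=8 CCTtGGaa=4 CCTtGgAA=8 CCTtGgAa=16 CCTtGgaa=8 CCTtggAA=4 CCTtggAa=8 CCTtggaa=4 CCttGGAA=4 CCttGGAa=8 CCttGGaa=4 CCttGgAA=8 CCttGgAa=16 CCttGgaa=8 CCttggAA=4 CCttggAa=8 CCttggaa=4 CcTtGGAA=4 CcTtGGAa=8 CcTtGGaa=4 CcTtGgAA=8 CcTtGgAa=16 CcTtGgaa=8 CcTtggAA=4 CcTtggAa=8 CcTtggaa=4 CcttGGAA=4 CcttGGAa=8 CcttGGaa=4 CcttGgAA=8 CcttGgAa=16 CcttGgaa=8 CcttggAA=4 CcttggAa=8 Ccttggaa=4
CcTtGGAa hits 8/256; gcd=8; 8÷8/256÷8 = 1/32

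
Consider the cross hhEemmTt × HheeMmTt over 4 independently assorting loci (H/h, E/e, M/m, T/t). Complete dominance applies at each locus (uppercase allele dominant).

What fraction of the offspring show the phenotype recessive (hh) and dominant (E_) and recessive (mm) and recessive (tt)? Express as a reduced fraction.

hhEemmTt gametes: hEmT×4, hEmt×4, hemT×4, hemt×4
HheeMmTt gametes: HeMT×2, HeMt×2, HemT×2, Hemt×2, heMT×2, heMt×2, hemT×2, hemt×2
hhEemmTt×HheeMmTt grid (16·16=256): HhEeMmTT=8 HhEeMmTt=16 HhEeMmtt=8 HhEemmTT=8 HhEemmTt=16 HhEemmtt=8 HheeMmTT=8 HheeMmTt=16 HheeMmtt=8 HheemmTT=8 HheemmTt=16 Hheemmtt=8 hhEeMmTT=8 hhEeMmTt=16 hhEeMmtt=8 hhEemmTT=8 hhEemmTt=16 hhEemmtt=8 hheeMmTT=8 hheeMmTt=16 hheeMmtt=8 hheemmTT=8 hheemmTt=16 hheemmtt=8
hh E_ mm tt hits 8/256; gcd=8; 8÷8/256÷8 = 1/32

P(hh E_ mm tt) = 1/32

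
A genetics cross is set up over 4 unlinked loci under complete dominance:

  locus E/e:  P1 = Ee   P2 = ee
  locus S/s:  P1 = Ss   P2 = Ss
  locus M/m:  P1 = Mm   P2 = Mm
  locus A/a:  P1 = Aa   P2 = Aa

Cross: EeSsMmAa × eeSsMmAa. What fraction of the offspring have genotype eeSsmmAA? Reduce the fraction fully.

EeSsMmAa gametes: ESMA×1, ESMa×1, ESmA×1, ESma×1, EsMA×1, EsMa×1, EsmA×1, Esma×1, eSMA×1, eSMa×1, eSmA×1, eSma×1, esMA×1, esMa×1, esmA×1, esma×1
eeSsMmAa gametes: eSMA×2, eSMa×2, eSmA×2, eSma×2, esMA×2, esMa×2, esmA×2, esma×2
EeSsMmAa×eeSsMmAa grid (16·16=256): EeSSMMAA=2 EeSSMMAa=4 EeSSMMaa=2 EeSSMmAA=4 EeSSMmAa=8 EeSSMmaa=4 EeSSmmAA=2 EeSSmmAa=4 EeSSmmaa=2 EeSsMMAA=4 EeSsMMAa=8 EeSsMMaa=4 EeSsMmAA=8 EeSsMmAa=16 EeSsMmaa=8 EeSsmmAA=4 EeSsmmAa=8 EeSsmmaa=4 EessMMAA=2 EessMMAa=4 EessMMaa=2 EessMmAA=4 EessMmAa=8 EessMmaa=4 EessmmAA=2 EessmmAa=4 Eessmmaa=2 eeSSMMAA=2 eeSSMMAa=4 eeSSMMaa=2 eeSSMmAA=4 eeSSMmAa=8 eeSSMmaa=4 eeSSmmAA=2 eeSSmmAa=4 eeSSmmaa=2 eeSsMMAA=4 eeSsMMAa=8 eeSsMMaa=4 eeSsMmAA=8 eeSsMmAa=16 eeSsMmaa=8 eeSsmmAA=4 eeSsmmAa=8 eeSsmmaa=4 eessMMAA=2 eessMMAa=4 eessMMaa=2 eessMmAA=4 eessMmAa=8 eessMmaa=4 eessmmAA=2 eessmmAa=4 eessmmaa=2
eeSsmmAA hits 4/256; gcd=4; 4÷4/256÷4 = 1/64

P(eeSsmmAA) = 1/64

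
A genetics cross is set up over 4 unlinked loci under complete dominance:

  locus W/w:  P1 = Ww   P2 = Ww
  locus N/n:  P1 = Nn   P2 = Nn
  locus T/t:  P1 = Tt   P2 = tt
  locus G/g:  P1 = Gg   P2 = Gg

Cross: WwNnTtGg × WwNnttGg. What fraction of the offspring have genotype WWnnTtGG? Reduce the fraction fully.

P(WWnnTtGG) = 1/128

WwNnTtGg gametes: WNTG×1, WNTg×1, WNtG×1, WNtg×1, WnTG×1, WnTg×1, WntG×1, Wntg×1, wNTG×1, wNTg×1, wNtG×1, wNtg×1, wnTG×1, wnTg×1, wntG×1, wntg×1
WwNnttGg gametes: WNtG×2, WNtg×2, WntG×2, Wntg×2, wNtG×2, wNtg×2, wntG×2, wntg×2
WwNnTtGg×WwNnttGg grid (16·16=256): WWNNTtGG=2 WWNNTtGg=4 WWNNTtgg=2 WWNNttGG=2 WWNNttGg=4 WWNNttgg=2 WWNnTtGG=4 WWNnTtGg=8 WWNnTtgg=4 WWNnttGG=4 WWNnttGg=8 WWNnttgg=4 WWnnTtGG=2 WWnnTtGg=4 WWnnTtgg=2 WWnnttGG=2 WWnnttGg=4 WWnnttgg=2 WwNNTtGG=4 WwNNTtGg=8 WwNNTtgg=4 WwNNttGG=4 WwNNttGg=8 WwNNttgg=4 WwNnTtGG=8 WwNnTtGg=16 WwNnTtgg=8 WwNnttGG=8 WwNnttGg=16 WwNnttgg=8 WwnnTtGG=4 WwnnTtGg=8 WwnnTtgg=4 WwnnttGG=4 WwnnttGg=8 Wwnnttgg=4 wwNNTtGG=2 wwNNTtGg=4 wwNNTtgg=2 wwNNttGG=2 wwNNttGg=4 wwNNttgg=2 wwNnTtGG=4 wwNnTtGg=8 wwNnTtgg=4 wwNnttGG=4 wwNnttGg=8 wwNnttgg=4 wwnnTtGG=2 wwnnTtGg=4 wwnnTtgg=2 wwnnttGG=2 wwnnttGg=4 wwnnttgg=2
WWnnTtGG hits 2/256; gcd=2; 2÷2/256÷2 = 1/128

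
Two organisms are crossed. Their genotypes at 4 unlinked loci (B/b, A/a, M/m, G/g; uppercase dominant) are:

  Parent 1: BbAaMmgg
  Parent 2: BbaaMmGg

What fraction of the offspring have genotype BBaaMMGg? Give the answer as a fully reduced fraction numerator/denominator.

P(BBaaMMGg) = 1/64

BbAaMmgg gametes: BAMg×2, BAmg×2, BaMg×2, Bamg×2, bAMg×2, bAmg×2, baMg×2, bamg×2
BbaaMmGg gametes: BaMG×2, BaMg×2, BamG×2, Bamg×2, baMG×2, baMg×2, bamG×2, bamg×2
BbAaMmgg×BbaaMmGg grid (16·16=256): BBAaMMGg=4 BBAaMMgg=4 BBAaMmGg=8 BBAaMmgg=8 BBAammGg=4 BBAammgg=4 BBaaMMGg=4 BBaaMMgg=4 BBaaMmGg=8 BBaaMmgg=8 BBaammGg=4 BBaammgg=4 BbAaMMGg=8 BbAaMMgg=8 BbAaMmGg=16 BbAaMmgg=16 BbAammGg=8 BbAammgg=8 BbaaMMGg=8 BbaaMMgg=8 BbaaMmGg=16 BbaaMmgg=16 BbaammGg=8 Bbaammgg=8 bbAaMMGg=4 bbAaMMgg=4 bbAaMmGg=8 bbAaMmgg=8 bbAammGg=4 bbAammgg=4 bbaaMMGg=4 bbaaMMgg=4 bbaaMmGg=8 bbaaMmgg=8 bbaammGg=4 bbaammgg=4
BBaaMMGg hits 4/256; gcd=4; 4÷4/256÷4 = 1/64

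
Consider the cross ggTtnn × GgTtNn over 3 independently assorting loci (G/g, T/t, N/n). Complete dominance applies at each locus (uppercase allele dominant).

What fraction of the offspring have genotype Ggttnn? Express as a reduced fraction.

ggTtnn gametes: gTn×4, gtn×4
GgTtNn gametes: GTN×1, GTn×1, GtN×1, Gtn×1, gTN×1, gTn×1, gtN×1, gtn×1
ggTtnn×GgTtNn grid (8·8=64): GgTTNn=4 GgTTnn=4 GgTtNn=8 GgTtnn=8 GgttNn=4 Ggttnn=4 ggTTNn=4 ggTTnn=4 ggTtNn=8 ggTtnn=8 ggttNn=4 ggttnn=4
Ggttnn hits 4/64; gcd=4; 4÷4/64÷4 = 1/16

P(Ggttnn) = 1/16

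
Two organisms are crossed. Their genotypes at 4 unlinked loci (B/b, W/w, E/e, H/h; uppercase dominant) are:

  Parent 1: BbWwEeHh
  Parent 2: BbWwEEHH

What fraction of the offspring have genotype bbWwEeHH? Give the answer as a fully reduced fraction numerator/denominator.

BbWwEeHh gametes: BWEH×1, BWEh×1, BWeH×1, BWeh×1, BwEH×1, BwEh×1, BweH×1, Bweh×1, bWEH×1, bWEh×1, bWeH×1, bWeh×1, bwEH×1, bwEh×1, bweH×1, bweh×1
BbWwEEHH gametes: BWEH×4, BwEH×4, bWEH×4, bwEH×4
BbWwEeHh×BbWwEEHH grid (16·16=256): BBWWEEHH=4 BBWWEEHh=4 BBWWEeHH=4 BBWWEeHh=4 BBWwEEHH=8 BBWwEEHh=8 BBWwEeHH=8 BBWwEeHh=8 BBwwEEHH=4 BBwwEEHh=4 BBwwEeHH=4 BBwwEeHh=4 BbWWEEHH=8 BbWWEEHh=8 BbWWEeHH=8 BbWWEeHh=8 BbWwEEHH=16 BbWwEEHh=16 BbWwEeHH=16 BbWwEeHh=16 BbwwEEHH=8 BbwwEEHh=8 BbwwEeHH=8 BbwwEeHh=8 bbWWEEHH=4 bbWWEEHh=4 bbWWEeHH=4 bbWWEeHh=4 bbWwEEHH=8 bbWwEEHh=8 bbWwEeHH=8 bbWwEeHh=8 bbwwEEHH=4 bbwwEEHh=4 bbwwEeHH=4 bbwwEeHh=4
bbWwEeHH hits 8/256; gcd=8; 8÷8/256÷8 = 1/32

P(bbWwEeHH) = 1/32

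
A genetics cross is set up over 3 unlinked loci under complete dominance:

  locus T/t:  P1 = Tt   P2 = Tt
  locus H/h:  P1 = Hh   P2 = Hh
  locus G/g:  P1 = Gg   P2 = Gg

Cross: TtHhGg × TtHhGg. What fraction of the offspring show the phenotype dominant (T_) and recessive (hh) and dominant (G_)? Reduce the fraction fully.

P(T_ hh G_) = 9/64

TtHhGg gametes: THG×1, THg×1, ThG×1, Thg×1, tHG×1, tHg×1, thG×1, thg×1
TtHhGg gametes: THG×1, THg×1, ThG×1, Thg×1, tHG×1, tHg×1, thG×1, thg×1
TtHhGg×TtHhGg grid (8·8=64): TTHHGG=1 TTHHGg=2 TTHHgg=1 TTHhGG=2 TTHhGg=4 TTHhgg=2 TThhGG=1 TThhGg=2 TThhgg=1 TtHHGG=2 TtHHGg=4 TtHHgg=2 TtHhGG=4 TtHhGg=8 TtHhgg=4 TthhGG=2 TthhGg=4 Tthhgg=2 ttHHGG=1 ttHHGg=2 ttHHgg=1 ttHhGG=2 ttHhGg=4 ttHhgg=2 tthhGG=1 tthhGg=2 tthhgg=1
T_ hh G_ hits 9/64; gcd=1; 9÷1/64÷1 = 9/64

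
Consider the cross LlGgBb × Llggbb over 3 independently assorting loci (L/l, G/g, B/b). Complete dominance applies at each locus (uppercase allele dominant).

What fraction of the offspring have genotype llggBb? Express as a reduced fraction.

LlGgBb gametes: LGB×1, LGb×1, LgB×1, Lgb×1, lGB×1, lGb×1, lgB×1, lgb×1
Llggbb gametes: Lgb×4, lgb×4
LlGgBb×Llggbb grid (8·8=64): LLGgBb=4 LLGgbb=4 LLggBb=4 LLggbb=4 LlGgBb=8 LlGgbb=8 LlggBb=8 Llggbb=8 llGgBb=4 llGgbb=4 llggBb=4 llggbb=4
llggBb hits 4/64; gcd=4; 4÷4/64÷4 = 1/16

P(llggBb) = 1/16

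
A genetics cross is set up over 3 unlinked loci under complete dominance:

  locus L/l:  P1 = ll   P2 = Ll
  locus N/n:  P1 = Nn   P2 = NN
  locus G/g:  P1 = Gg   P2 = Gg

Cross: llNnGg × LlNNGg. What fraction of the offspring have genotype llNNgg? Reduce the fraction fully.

P(llNNgg) = 1/16

llNnGg gametes: lNG×2, lNg×2, lnG×2, lng×2
LlNNGg gametes: LNG×2, LNg×2, lNG×2, lNg×2
llNnGg×LlNNGg grid (8·8=64): LlNNGG=4 LlNNGg=8 LlNNgg=4 LlNnGG=4 LlNnGg=8 LlNngg=4 llNNGG=4 llNNGg=8 llNNgg=4 llNnGG=4 llNnGg=8 llNngg=4
llNNgg hits 4/64; gcd=4; 4÷4/64÷4 = 1/16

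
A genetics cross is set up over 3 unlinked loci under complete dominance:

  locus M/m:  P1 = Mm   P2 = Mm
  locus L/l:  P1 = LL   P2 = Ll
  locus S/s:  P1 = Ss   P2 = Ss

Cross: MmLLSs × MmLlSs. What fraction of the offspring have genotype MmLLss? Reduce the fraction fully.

P(MmLLss) = 1/16

MmLLSs gametes: MLS×2, MLs×2, mLS×2, mLs×2
MmLlSs gametes: MLS×1, MLs×1, MlS×1, Mls×1, mLS×1, mLs×1, mlS×1, mls×1
MmLLSs×MmLlSs grid (8·8=64): MMLLSS=2 MMLLSs=4 MMLLss=2 MMLlSS=2 MMLlSs=4 MMLlss=2 MmLLSS=4 MmLLSs=8 MmLLss=4 MmLlSS=4 MmLlSs=8 MmLlss=4 mmLLSS=2 mmLLSs=4 mmLLss=2 mmLlSS=2 mmLlSs=4 mmLlss=2
MmLLss hits 4/64; gcd=4; 4÷4/64÷4 = 1/16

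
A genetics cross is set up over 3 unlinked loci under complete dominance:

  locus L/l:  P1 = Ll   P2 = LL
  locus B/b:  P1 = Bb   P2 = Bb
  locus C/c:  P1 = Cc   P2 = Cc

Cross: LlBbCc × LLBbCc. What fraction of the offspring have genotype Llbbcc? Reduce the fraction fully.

P(Llbbcc) = 1/32

LlBbCc gametes: LBC×1, LBc×1, LbC×1, Lbc×1, lBC×1, lBc×1, lbC×1, lbc×1
LLBbCc gametes: LBC×2, LBc×2, LbC×2, Lbc×2
LlBbCc×LLBbCc grid (8·8=64): LLBBCC=2 LLBBCc=4 LLBBcc=2 LLBbCC=4 LLBbCc=8 LLBbcc=4 LLbbCC=2 LLbbCc=4 LLbbcc=2 LlBBCC=2 LlBBCc=4 LlBBcc=2 LlBbCC=4 LlBbCc=8 LlBbcc=4 LlbbCC=2 LlbbCc=4 Llbbcc=2
Llbbcc hits 2/64; gcd=2; 2÷2/64÷2 = 1/32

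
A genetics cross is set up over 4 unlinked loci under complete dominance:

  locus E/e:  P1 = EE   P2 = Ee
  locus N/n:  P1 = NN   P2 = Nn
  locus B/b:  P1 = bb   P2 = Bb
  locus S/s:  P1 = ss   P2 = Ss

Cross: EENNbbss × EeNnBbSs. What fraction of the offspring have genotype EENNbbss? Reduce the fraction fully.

P(EENNbbss) = 1/16

EENNbbss gametes: ENbs×16
EeNnBbSs gametes: ENBS×1, ENBs×1, ENbS×1, ENbs×1, EnBS×1, EnBs×1, EnbS×1, Enbs×1, eNBS×1, eNBs×1, eNbS×1, eNbs×1, enBS×1, enBs×1, enbS×1, enbs×1
EENNbbss×EeNnBbSs grid (16·16=256): EENNBbSs=16 EENNBbss=16 EENNbbSs=16 EENNbbss=16 EENnBbSs=16 EENnBbss=16 EENnbbSs=16 EENnbbss=16 EeNNBbSs=16 EeNNBbss=16 EeNNbbSs=16 EeNNbbss=16 EeNnBbSs=16 EeNnBbss=16 EeNnbbSs=16 EeNnbbss=16
EENNbbss hits 16/256; gcd=16; 16÷16/256÷16 = 1/16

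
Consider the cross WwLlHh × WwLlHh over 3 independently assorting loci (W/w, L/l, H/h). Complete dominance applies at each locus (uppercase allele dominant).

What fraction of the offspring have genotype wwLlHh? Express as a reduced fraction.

WwLlHh gametes: WLH×1, WLh×1, WlH×1, Wlh×1, wLH×1, wLh×1, wlH×1, wlh×1
WwLlHh gametes: WLH×1, WLh×1, WlH×1, Wlh×1, wLH×1, wLh×1, wlH×1, wlh×1
WwLlHh×WwLlHh grid (8·8=64): WWLLHH=1 WWLLHh=2 WWLLhh=1 WWLlHH=2 WWLlHh=4 WWLlhh=2 WWllHH=1 WWllHh=2 WWllhh=1 WwLLHH=2 WwLLHh=4 WwLLhh=2 WwLlHH=4 WwLlHh=8 WwLlhh=4 WwllHH=2 WwllHh=4 Wwllhh=2 wwLLHH=1 wwLLHh=2 wwLLhh=1 wwLlHH=2 wwLlHh=4 wwLlhh=2 wwllHH=1 wwllHh=2 wwllhh=1
wwLlHh hits 4/64; gcd=4; 4÷4/64÷4 = 1/16

P(wwLlHh) = 1/16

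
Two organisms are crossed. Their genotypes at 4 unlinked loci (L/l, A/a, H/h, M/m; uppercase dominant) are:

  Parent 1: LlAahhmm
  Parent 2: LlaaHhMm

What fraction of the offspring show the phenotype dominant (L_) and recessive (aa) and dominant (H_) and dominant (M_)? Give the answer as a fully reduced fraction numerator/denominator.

LlAahhmm gametes: LAhm×4, Lahm×4, lAhm×4, lahm×4
LlaaHhMm gametes: LaHM×2, LaHm×2, LahM×2, Lahm×2, laHM×2, laHm×2, lahM×2, lahm×2
LlAahhmm×LlaaHhMm grid (16·16=256): LLAaHhMm=8 LLAaHhmm=8 LLAahhMm=8 LLAahhmm=8 LLaaHhMm=8 LLaaHhmm=8 LLaahhMm=8 LLaahhmm=8 LlAaHhMm=16 LlAaHhmm=16 LlAahhMm=16 LlAahhmm=16 LlaaHhMm=16 LlaaHhmm=16 LlaahhMm=16 Llaahhmm=16 llAaHhMm=8 llAaHhmm=8 llAahhMm=8 llAahhmm=8 llaaHhMm=8 llaaHhmm=8 llaahhMm=8 llaahhmm=8
L_ aa H_ M_ hits 24/256; gcd=8; 24÷8/256÷8 = 3/32

P(L_ aa H_ M_) = 3/32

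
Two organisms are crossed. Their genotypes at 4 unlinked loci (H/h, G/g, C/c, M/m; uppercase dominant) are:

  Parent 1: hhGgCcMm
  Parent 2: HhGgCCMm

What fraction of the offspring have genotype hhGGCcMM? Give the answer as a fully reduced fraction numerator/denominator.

hhGgCcMm gametes: hGCM×2, hGCm×2, hGcM×2, hGcm×2, hgCM×2, hgCm×2, hgcM×2, hgcm×2
HhGgCCMm gametes: HGCM×2, HGCm×2, HgCM×2, HgCm×2, hGCM×2, hGCm×2, hgCM×2, hgCm×2
hhGgCcMm×HhGgCCMm grid (16·16=256): HhGGCCMM=4 HhGGCCMm=8 HhGGCCmm=4 HhGGCcMM=4 HhGGCcMm=8 HhGGCcmm=4 HhGgCCMM=8 HhGgCCMm=16 HhGgCCmm=8 HhGgCcMM=8 HhGgCcMm=16 HhGgCcmm=8 HhggCCMM=4 HhggCCMm=8 HhggCCmm=4 HhggCcMM=4 HhggCcMm=8 HhggCcmm=4 hhGGCCMM=4 hhGGCCMm=8 hhGGCCmm=4 hhGGCcMM=4 hhGGCcMm=8 hhGGCcmm=4 hhGgCCMM=8 hhGgCCMm=16 hhGgCCmm=8 hhGgCcMM=8 hhGgCcMm=16 hhGgCcmm=8 hhggCCMM=4 hhggCCMm=8 hhggCCmm=4 hhggCcMM=4 hhggCcMm=8 hhggCcmm=4
hhGGCcMM hits 4/256; gcd=4; 4÷4/256÷4 = 1/64

P(hhGGCcMM) = 1/64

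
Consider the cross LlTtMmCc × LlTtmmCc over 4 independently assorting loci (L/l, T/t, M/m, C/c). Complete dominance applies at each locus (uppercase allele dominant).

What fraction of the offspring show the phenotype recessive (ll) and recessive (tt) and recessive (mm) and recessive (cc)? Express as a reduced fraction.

LlTtMmCc gametes: LTMC×1, LTMc×1, LTmC×1, LTmc×1, LtMC×1, LtMc×1, LtmC×1, Ltmc×1, lTMC×1, lTMc×1, lTmC×1, lTmc×1, ltMC×1, ltMc×1, ltmC×1, ltmc×1
LlTtmmCc gametes: LTmC×2, LTmc×2, LtmC×2, Ltmc×2, lTmC×2, lTmc×2, ltmC×2, ltmc×2
LlTtMmCc×LlTtmmCc grid (16·16=256): LLTTMmCC=2 LLTTMmCc=4 LLTTMmcc=2 LLTTmmCC=2 LLTTmmCc=4 LLTTmmcc=2 LLTtMmCC=4 LLTtMmCc=8 LLTtMmcc=4 LLTtmmCC=4 LLTtmmCc=8 LLTtmmcc=4 LLttMmCC=2 LLttMmCc=4 LLttMmcc=2 LLttmmCC=2 LLttmmCc=4 LLttmmcc=2 LlTTMmCC=4 LlTTMmCc=8 LlTTMmcc=4 LlTTmmCC=4 LlTTmmCc=8 LlTTmmcc=4 LlTtMmCC=8 LlTtMmCc=16 LlTtMmcc=8 LlTtmmCC=8 LlTtmmCc=16 LlTtmmcc=8 LlttMmCC=4 LlttMmCc=8 LlttMmcc=4 LlttmmCC=4 LlttmmCc=8 Llttmmcc=4 llTTMmCC=2 llTTMmCc=4 llTTMmcc=2 llTTmmCC=2 llTTmmCc=4 llTTmmcc=2 llTtMmCC=4 llTtMmCc=8 llTtMmcc=4 llTtmmCC=4 llTtmmCc=8 llTtmmcc=4 llttMmCC=2 llttMmCc=4 llttMmcc=2 llttmmCC=2 llttmmCc=4 llttmmcc=2
ll tt mm cc hits 2/256; gcd=2; 2÷2/256÷2 = 1/128

P(ll tt mm cc) = 1/128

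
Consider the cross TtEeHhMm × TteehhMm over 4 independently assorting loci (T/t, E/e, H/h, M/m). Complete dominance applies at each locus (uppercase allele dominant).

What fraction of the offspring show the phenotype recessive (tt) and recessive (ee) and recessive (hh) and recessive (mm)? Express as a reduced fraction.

TtEeHhMm gametes: TEHM×1, TEHm×1, TEhM×1, TEhm×1, TeHM×1, TeHm×1, TehM×1, Tehm×1, tEHM×1, tEHm×1, tEhM×1, tEhm×1, teHM×1, teHm×1, tehM×1, tehm×1
TteehhMm gametes: TehM×4, Tehm×4, tehM×4, tehm×4
TtEeHhMm×TteehhMm grid (16·16=256): TTEeHhMM=4 TTEeHhMm=8 TTEeHhmm=4 TTEehhMM=4 TTEehhMm=8 TTEehhmm=4 TTeeHhMM=4 TTeeHhMm=8 TTeeHhmm=4 TTeehhMM=4 TTeehhMm=8 TTeehhmm=4 TtEeHhMM=8 TtEeHhMm=16 TtEeHhmm=8 TtEehhMM=8 TtEehhMm=16 TtEehhmm=8 TteeHhMM=8 TteeHhMm=16 TteeHhmm=8 TteehhMM=8 TteehhMm=16 Tteehhmm=8 ttEeHhMM=4 ttEeHhMm=8 ttEeHhmm=4 ttEehhMM=4 ttEehhMm=8 ttEehhmm=4 tteeHhMM=4 tteeHhMm=8 tteeHhmm=4 tteehhMM=4 tteehhMm=8 tteehhmm=4
tt ee hh mm hits 4/256; gcd=4; 4÷4/256÷4 = 1/64

P(tt ee hh mm) = 1/64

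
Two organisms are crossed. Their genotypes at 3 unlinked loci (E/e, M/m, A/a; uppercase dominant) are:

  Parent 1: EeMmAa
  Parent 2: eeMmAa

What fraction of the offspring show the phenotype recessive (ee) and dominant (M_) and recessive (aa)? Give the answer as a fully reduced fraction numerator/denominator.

P(ee M_ aa) = 3/32

EeMmAa gametes: EMA×1, EMa×1, EmA×1, Ema×1, eMA×1, eMa×1, emA×1, ema×1
eeMmAa gametes: eMA×2, eMa×2, emA×2, ema×2
EeMmAa×eeMmAa grid (8·8=64): EeMMAA=2 EeMMAa=4 EeMMaa=2 EeMmAA=4 EeMmAa=8 EeMmaa=4 EemmAA=2 EemmAa=4 Eemmaa=2 eeMMAA=2 eeMMAa=4 eeMMaa=2 eeMmAA=4 eeMmAa=8 eeMmaa=4 eemmAA=2 eemmAa=4 eemmaa=2
ee M_ aa hits 6/64; gcd=2; 6÷2/64÷2 = 3/32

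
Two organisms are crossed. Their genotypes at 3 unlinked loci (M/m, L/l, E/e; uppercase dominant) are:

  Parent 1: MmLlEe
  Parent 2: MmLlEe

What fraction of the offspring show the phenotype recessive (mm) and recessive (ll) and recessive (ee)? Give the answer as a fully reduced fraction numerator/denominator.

P(mm ll ee) = 1/64

MmLlEe gametes: MLE×1, MLe×1, MlE×1, Mle×1, mLE×1, mLe×1, mlE×1, mle×1
MmLlEe gametes: MLE×1, MLe×1, MlE×1, Mle×1, mLE×1, mLe×1, mlE×1, mle×1
MmLlEe×MmLlEe grid (8·8=64): MMLLEE=1 MMLLEe=2 MMLLee=1 MMLlEE=2 MMLlEe=4 MMLlee=2 MMllEE=1 MMllEe=2 MMllee=1 MmLLEE=2 MmLLEe=4 MmLLee=2 MmLlEE=4 MmLlEe=8 MmLlee=4 MmllEE=2 MmllEe=4 Mmllee=2 mmLLEE=1 mmLLEe=2 mmLLee=1 mmLlEE=2 mmLlEe=4 mmLlee=2 mmllEE=1 mmllEe=2 mmllee=1
mm ll ee hits 1/64; gcd=1; 1÷1/64÷1 = 1/64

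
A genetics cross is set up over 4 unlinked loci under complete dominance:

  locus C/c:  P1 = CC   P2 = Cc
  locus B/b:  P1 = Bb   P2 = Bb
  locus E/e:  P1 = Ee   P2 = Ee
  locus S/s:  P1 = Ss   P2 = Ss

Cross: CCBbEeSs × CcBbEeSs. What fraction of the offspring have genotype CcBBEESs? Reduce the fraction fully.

P(CcBBEESs) = 1/64

CCBbEeSs gametes: CBES×2, CBEs×2, CBeS×2, CBes×2, CbES×2, CbEs×2, CbeS×2, Cbes×2
CcBbEeSs gametes: CBES×1, CBEs×1, CBeS×1, CBes×1, CbES×1, CbEs×1, CbeS×1, Cbes×1, cBES×1, cBEs×1, cBeS×1, cBes×1, cbES×1, cbEs×1, cbeS×1, cbes×1
CCBbEeSs×CcBbEeSs grid (16·16=256): CCBBEESS=2 CCBBEESs=4 CCBBEEss=2 CCBBEeSS=4 CCBBEeSs=8 CCBBEess=4 CCBBeeSS=2 CCBBeeSs=4 CCBBeess=2 CCBbEESS=4 CCBbEESs=8 CCBbEEss=4 CCBbEeSS=8 CCBbEeSs=16 CCBbEess=8 CCBbeeSS=4 CCBbeeSs=8 CCBbeess=4 CCbbEESS=2 CCbbEESs=4 CCbbEEss=2 CCbbEeSS=4 CCbbEeSs=8 CCbbEess=4 CCbbeeSS=2 CCbbeeSs=4 CCbbeess=2 CcBBEESS=2 CcBBEESs=4 CcBBEEss=2 CcBBEeSS=4 CcBBEeSs=8 CcBBEess=4 CcBBeeSS=2 CcBBeeSs=4 CcBBeess=2 CcBbEESS=4 CcBbEESs=8 CcBbEEss=4 CcBbEeSS=8 CcBbEeSs=16 CcBbEess=8 CcBbeeSS=4 CcBbeeSs=8 CcBbeess=4 CcbbEESS=2 CcbbEESs=4 CcbbEEss=2 CcbbEeSS=4 CcbbEeSs=8 CcbbEess=4 CcbbeeSS=2 CcbbeeSs=4 Ccbbeess=2
CcBBEESs hits 4/256; gcd=4; 4÷4/256÷4 = 1/64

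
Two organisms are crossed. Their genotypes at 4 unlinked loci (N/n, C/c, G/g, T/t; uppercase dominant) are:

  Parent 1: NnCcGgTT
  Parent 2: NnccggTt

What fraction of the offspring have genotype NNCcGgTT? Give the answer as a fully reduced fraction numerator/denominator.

NnCcGgTT gametes: NCGT×2, NCgT×2, NcGT×2, NcgT×2, nCGT×2, nCgT×2, ncGT×2, ncgT×2
NnccggTt gametes: NcgT×4, Ncgt×4, ncgT×4, ncgt×4
NnCcGgTT×NnccggTt grid (16·16=256): NNCcGgTT=8 NNCcGgTt=8 NNCcggTT=8 NNCcggTt=8 NNccGgTT=8 NNccGgTt=8 NNccggTT=8 NNccggTt=8 NnCcGgTT=16 NnCcGgTt=16 NnCcggTT=16 NnCcggTt=16 NnccGgTT=16 NnccGgTt=16 NnccggTT=16 NnccggTt=16 nnCcGgTT=8 nnCcGgTt=8 nnCcggTT=8 nnCcggTt=8 nnccGgTT=8 nnccGgTt=8 nnccggTT=8 nnccggTt=8
NNCcGgTT hits 8/256; gcd=8; 8÷8/256÷8 = 1/32

P(NNCcGgTT) = 1/32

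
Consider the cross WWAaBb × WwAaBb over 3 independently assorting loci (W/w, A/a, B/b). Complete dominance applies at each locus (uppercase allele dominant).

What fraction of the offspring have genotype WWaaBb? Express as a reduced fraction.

P(WWaaBb) = 1/16

WWAaBb gametes: WAB×2, WAb×2, WaB×2, Wab×2
WwAaBb gametes: WAB×1, WAb×1, WaB×1, Wab×1, wAB×1, wAb×1, waB×1, wab×1
WWAaBb×WwAaBb grid (8·8=64): WWAABB=2 WWAABb=4 WWAAbb=2 WWAaBB=4 WWAaBb=8 WWAabb=4 WWaaBB=2 WWaaBb=4 WWaabb=2 WwAABB=2 WwAABb=4 WwAAbb=2 WwAaBB=4 WwAaBb=8 WwAabb=4 WwaaBB=2 WwaaBb=4 Wwaabb=2
WWaaBb hits 4/64; gcd=4; 4÷4/64÷4 = 1/16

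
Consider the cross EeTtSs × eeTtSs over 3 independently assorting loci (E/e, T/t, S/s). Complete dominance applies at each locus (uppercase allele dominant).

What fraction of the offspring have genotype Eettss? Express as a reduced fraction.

P(Eettss) = 1/32

EeTtSs gametes: ETS×1, ETs×1, EtS×1, Ets×1, eTS×1, eTs×1, etS×1, ets×1
eeTtSs gametes: eTS×2, eTs×2, etS×2, ets×2
EeTtSs×eeTtSs grid (8·8=64): EeTTSS=2 EeTTSs=4 EeTTss=2 EeTtSS=4 EeTtSs=8 EeTtss=4 EettSS=2 EettSs=4 Eettss=2 eeTTSS=2 eeTTSs=4 eeTTss=2 eeTtSS=4 eeTtSs=8 eeTtss=4 eettSS=2 eettSs=4 eettss=2
Eettss hits 2/64; gcd=2; 2÷2/64÷2 = 1/32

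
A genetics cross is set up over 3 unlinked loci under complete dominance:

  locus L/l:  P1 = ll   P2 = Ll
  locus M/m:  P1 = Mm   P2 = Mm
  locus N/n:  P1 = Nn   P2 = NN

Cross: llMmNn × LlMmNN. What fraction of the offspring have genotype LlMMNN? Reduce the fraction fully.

P(LlMMNN) = 1/16

llMmNn gametes: lMN×2, lMn×2, lmN×2, lmn×2
LlMmNN gametes: LMN×2, LmN×2, lMN×2, lmN×2
llMmNn×LlMmNN grid (8·8=64): LlMMNN=4 LlMMNn=4 LlMmNN=8 LlMmNn=8 LlmmNN=4 LlmmNn=4 llMMNN=4 llMMNn=4 llMmNN=8 llMmNn=8 llmmNN=4 llmmNn=4
LlMMNN hits 4/64; gcd=4; 4÷4/64÷4 = 1/16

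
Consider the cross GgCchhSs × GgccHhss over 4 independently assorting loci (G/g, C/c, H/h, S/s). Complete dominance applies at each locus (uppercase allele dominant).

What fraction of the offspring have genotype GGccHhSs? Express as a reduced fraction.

GgCchhSs gametes: GChS×2, GChs×2, GchS×2, Gchs×2, gChS×2, gChs×2, gchS×2, gchs×2
GgccHhss gametes: GcHs×4, Gchs×4, gcHs×4, gchs×4
GgCchhSs×GgccHhss grid (16·16=256): GGCcHhSs=8 GGCcHhss=8 GGCchhSs=8 GGCchhss=8 GGccHhSs=8 GGccHhss=8 GGcchhSs=8 GGcchhss=8 GgCcHhSs=16 GgCcHhss=16 GgCchhSs=16 GgCchhss=16 GgccHhSs=16 GgccHhss=16 GgcchhSs=16 Ggcchhss=16 ggCcHhSs=8 ggCcHhss=8 ggCchhSs=8 ggCchhss=8 ggccHhSs=8 ggccHhss=8 ggcchhSs=8 ggcchhss=8
GGccHhSs hits 8/256; gcd=8; 8÷8/256÷8 = 1/32

P(GGccHhSs) = 1/32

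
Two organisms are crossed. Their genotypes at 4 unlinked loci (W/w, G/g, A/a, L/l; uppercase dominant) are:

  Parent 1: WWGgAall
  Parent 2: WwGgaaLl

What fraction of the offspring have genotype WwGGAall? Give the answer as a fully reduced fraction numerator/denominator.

WWGgAall gametes: WGAl×4, WGal×4, WgAl×4, Wgal×4
WwGgaaLl gametes: WGaL×2, WGal×2, WgaL×2, Wgal×2, wGaL×2, wGal×2, wgaL×2, wgal×2
WWGgAall×WwGgaaLl grid (16·16=256): WWGGAaLl=8 WWGGAall=8 WWGGaaLl=8 WWGGaall=8 WWGgAaLl=16 WWGgAall=16 WWGgaaLl=16 WWGgaall=16 WWggAaLl=8 WWggAall=8 WWggaaLl=8 WWggaall=8 WwGGAaLl=8 WwGGAall=8 WwGGaaLl=8 WwGGaall=8 WwGgAaLl=16 WwGgAall=16 WwGgaaLl=16 WwGgaall=16 WwggAaLl=8 WwggAall=8 WwggaaLl=8 Wwggaall=8
WwGGAall hits 8/256; gcd=8; 8÷8/256÷8 = 1/32

P(WwGGAall) = 1/32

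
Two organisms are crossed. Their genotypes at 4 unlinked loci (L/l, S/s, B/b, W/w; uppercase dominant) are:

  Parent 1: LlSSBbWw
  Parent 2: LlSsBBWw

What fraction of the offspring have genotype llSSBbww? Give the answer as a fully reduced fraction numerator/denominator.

P(llSSBbww) = 1/64

LlSSBbWw gametes: LSBW×2, LSBw×2, LSbW×2, LSbw×2, lSBW×2, lSBw×2, lSbW×2, lSbw×2
LlSsBBWw gametes: LSBW×2, LSBw×2, LsBW×2, LsBw×2, lSBW×2, lSBw×2, lsBW×2, lsBw×2
LlSSBbWw×LlSsBBWw grid (16·16=256): LLSSBBWW=4 LLSSBBWw=8 LLSSBBww=4 LLSSBbWW=4 LLSSBbWw=8 LLSSBbww=4 LLSsBBWW=4 LLSsBBWw=8 LLSsBBww=4 LLSsBbWW=4 LLSsBbWw=8 LLSsBbww=4 LlSSBBWW=8 LlSSBBWw=16 LlSSBBww=8 LlSSBbWW=8 LlSSBbWw=16 LlSSBbww=8 LlSsBBWW=8 LlSsBBWw=16 LlSsBBww=8 LlSsBbWW=8 LlSsBbWw=16 LlSsBbww=8 llSSBBWW=4 llSSBBWw=8 llSSBBww=4 llSSBbWW=4 llSSBbWw=8 llSSBbww=4 llSsBBWW=4 llSsBBWw=8 llSsBBww=4 llSsBbWW=4 llSsBbWw=8 llSsBbww=4
llSSBbww hits 4/256; gcd=4; 4÷4/256÷4 = 1/64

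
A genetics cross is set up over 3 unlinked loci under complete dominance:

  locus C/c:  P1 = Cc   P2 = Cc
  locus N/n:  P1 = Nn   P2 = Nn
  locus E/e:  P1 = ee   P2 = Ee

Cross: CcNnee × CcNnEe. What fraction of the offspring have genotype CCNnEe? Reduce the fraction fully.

CcNnee gametes: CNe×2, Cne×2, cNe×2, cne×2
CcNnEe gametes: CNE×1, CNe×1, CnE×1, Cne×1, cNE×1, cNe×1, cnE×1, cne×1
CcNnee×CcNnEe grid (8·8=64): CCNNEe=2 CCNNee=2 CCNnEe=4 CCNnee=4 CCnnEe=2 CCnnee=2 CcNNEe=4 CcNNee=4 CcNnEe=8 CcNnee=8 CcnnEe=4 Ccnnee=4 ccNNEe=2 ccNNee=2 ccNnEe=4 ccNnee=4 ccnnEe=2 ccnnee=2
CCNnEe hits 4/64; gcd=4; 4÷4/64÷4 = 1/16

P(CCNnEe) = 1/16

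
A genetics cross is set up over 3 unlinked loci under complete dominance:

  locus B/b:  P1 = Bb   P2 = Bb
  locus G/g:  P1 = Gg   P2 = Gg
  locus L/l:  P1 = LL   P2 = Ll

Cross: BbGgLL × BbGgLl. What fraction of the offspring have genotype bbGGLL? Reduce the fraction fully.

P(bbGGLL) = 1/32

BbGgLL gametes: BGL×2, BgL×2, bGL×2, bgL×2
BbGgLl gametes: BGL×1, BGl×1, BgL×1, Bgl×1, bGL×1, bGl×1, bgL×1, bgl×1
BbGgLL×BbGgLl grid (8·8=64): BBGGLL=2 BBGGLl=2 BBGgLL=4 BBGgLl=4 BBggLL=2 BBggLl=2 BbGGLL=4 BbGGLl=4 BbGgLL=8 BbGgLl=8 BbggLL=4 BbggLl=4 bbGGLL=2 bbGGLl=2 bbGgLL=4 bbGgLl=4 bbggLL=2 bbggLl=2
bbGGLL hits 2/64; gcd=2; 2÷2/64÷2 = 1/32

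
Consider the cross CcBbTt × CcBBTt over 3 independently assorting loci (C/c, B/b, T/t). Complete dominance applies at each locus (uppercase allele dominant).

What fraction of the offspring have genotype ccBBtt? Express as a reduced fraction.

CcBbTt gametes: CBT×1, CBt×1, CbT×1, Cbt×1, cBT×1, cBt×1, cbT×1, cbt×1
CcBBTt gametes: CBT×2, CBt×2, cBT×2, cBt×2
CcBbTt×CcBBTt grid (8·8=64): CCBBTT=2 CCBBTt=4 CCBBtt=2 CCBbTT=2 CCBbTt=4 CCBbtt=2 CcBBTT=4 CcBBTt=8 CcBBtt=4 CcBbTT=4 CcBbTt=8 CcBbtt=4 ccBBTT=2 ccBBTt=4 ccBBtt=2 ccBbTT=2 ccBbTt=4 ccBbtt=2
ccBBtt hits 2/64; gcd=2; 2÷2/64÷2 = 1/32

P(ccBBtt) = 1/32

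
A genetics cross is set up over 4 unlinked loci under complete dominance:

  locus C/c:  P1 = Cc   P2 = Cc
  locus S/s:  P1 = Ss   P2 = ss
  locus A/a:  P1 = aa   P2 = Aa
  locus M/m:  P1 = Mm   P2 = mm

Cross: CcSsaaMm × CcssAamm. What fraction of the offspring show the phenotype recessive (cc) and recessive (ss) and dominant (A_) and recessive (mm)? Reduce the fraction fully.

P(cc ss A_ mm) = 1/32

CcSsaaMm gametes: CSaM×2, CSam×2, CsaM×2, Csam×2, cSaM×2, cSam×2, csaM×2, csam×2
CcssAamm gametes: CsAm×4, Csam×4, csAm×4, csam×4
CcSsaaMm×CcssAamm grid (16·16=256): CCSsAaMm=8 CCSsAamm=8 CCSsaaMm=8 CCSsaamm=8 CCssAaMm=8 CCssAamm=8 CCssaaMm=8 CCssaamm=8 CcSsAaMm=16 CcSsAamm=16 CcSsaaMm=16 CcSsaamm=16 CcssAaMm=16 CcssAamm=16 CcssaaMm=16 Ccssaamm=16 ccSsAaMm=8 ccSsAamm=8 ccSsaaMm=8 ccSsaamm=8 ccssAaMm=8 ccssAamm=8 ccssaaMm=8 ccssaamm=8
cc ss A_ mm hits 8/256; gcd=8; 8÷8/256÷8 = 1/32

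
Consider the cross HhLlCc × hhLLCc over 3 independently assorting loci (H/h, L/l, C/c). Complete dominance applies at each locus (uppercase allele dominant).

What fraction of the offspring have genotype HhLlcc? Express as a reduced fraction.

P(HhLlcc) = 1/16

HhLlCc gametes: HLC×1, HLc×1, HlC×1, Hlc×1, hLC×1, hLc×1, hlC×1, hlc×1
hhLLCc gametes: hLC×4, hLc×4
HhLlCc×hhLLCc grid (8·8=64): HhLLCC=4 HhLLCc=8 HhLLcc=4 HhLlCC=4 HhLlCc=8 HhLlcc=4 hhLLCC=4 hhLLCc=8 hhLLcc=4 hhLlCC=4 hhLlCc=8 hhLlcc=4
HhLlcc hits 4/64; gcd=4; 4÷4/64÷4 = 1/16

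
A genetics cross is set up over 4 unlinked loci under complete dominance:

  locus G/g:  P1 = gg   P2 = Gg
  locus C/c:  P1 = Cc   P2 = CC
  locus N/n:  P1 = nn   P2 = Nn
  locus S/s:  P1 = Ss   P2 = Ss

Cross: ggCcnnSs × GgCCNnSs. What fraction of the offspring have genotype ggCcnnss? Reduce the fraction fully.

P(ggCcnnss) = 1/32

ggCcnnSs gametes: gCnS×4, gCns×4, gcnS×4, gcns×4
GgCCNnSs gametes: GCNS×2, GCNs×2, GCnS×2, GCns×2, gCNS×2, gCNs×2, gCnS×2, gCns×2
ggCcnnSs×GgCCNnSs grid (16·16=256): GgCCNnSS=8 GgCCNnSs=16 GgCCNnss=8 GgCCnnSS=8 GgCCnnSs=16 GgCCnnss=8 GgCcNnSS=8 GgCcNnSs=16 GgCcNnss=8 GgCcnnSS=8 GgCcnnSs=16 GgCcnnss=8 ggCCNnSS=8 ggCCNnSs=16 ggCCNnss=8 ggCCnnSS=8 ggCCnnSs=16 ggCCnnss=8 ggCcNnSS=8 ggCcNnSs=16 ggCcNnss=8 ggCcnnSS=8 ggCcnnSs=16 ggCcnnss=8
ggCcnnss hits 8/256; gcd=8; 8÷8/256÷8 = 1/32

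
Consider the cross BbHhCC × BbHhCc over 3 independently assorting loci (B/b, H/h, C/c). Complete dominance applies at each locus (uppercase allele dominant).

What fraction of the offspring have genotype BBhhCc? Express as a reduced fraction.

P(BBhhCc) = 1/32

BbHhCC gametes: BHC×2, BhC×2, bHC×2, bhC×2
BbHhCc gametes: BHC×1, BHc×1, BhC×1, Bhc×1, bHC×1, bHc×1, bhC×1, bhc×1
BbHhCC×BbHhCc grid (8·8=64): BBHHCC=2 BBHHCc=2 BBHhCC=4 BBHhCc=4 BBhhCC=2 BBhhCc=2 BbHHCC=4 BbHHCc=4 BbHhCC=8 BbHhCc=8 BbhhCC=4 BbhhCc=4 bbHHCC=2 bbHHCc=2 bbHhCC=4 bbHhCc=4 bbhhCC=2 bbhhCc=2
BBhhCc hits 2/64; gcd=2; 2÷2/64÷2 = 1/32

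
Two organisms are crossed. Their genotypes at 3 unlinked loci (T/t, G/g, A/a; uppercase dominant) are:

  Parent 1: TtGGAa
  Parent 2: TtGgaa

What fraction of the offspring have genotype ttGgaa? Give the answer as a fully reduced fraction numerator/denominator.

TtGGAa gametes: TGA×2, TGa×2, tGA×2, tGa×2
TtGgaa gametes: TGa×2, Tga×2, tGa×2, tga×2
TtGGAa×TtGgaa grid (8·8=64): TTGGAa=4 TTGGaa=4 TTGgAa=4 TTGgaa=4 TtGGAa=8 TtGGaa=8 TtGgAa=8 TtGgaa=8 ttGGAa=4 ttGGaa=4 ttGgAa=4 ttGgaa=4
ttGgaa hits 4/64; gcd=4; 4÷4/64÷4 = 1/16

P(ttGgaa) = 1/16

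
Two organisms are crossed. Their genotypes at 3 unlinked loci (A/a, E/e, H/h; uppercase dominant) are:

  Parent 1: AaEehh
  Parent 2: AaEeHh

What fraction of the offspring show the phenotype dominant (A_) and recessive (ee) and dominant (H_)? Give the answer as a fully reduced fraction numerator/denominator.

P(A_ ee H_) = 3/32

AaEehh gametes: AEh×2, Aeh×2, aEh×2, aeh×2
AaEeHh gametes: AEH×1, AEh×1, AeH×1, Aeh×1, aEH×1, aEh×1, aeH×1, aeh×1
AaEehh×AaEeHh grid (8·8=64): AAEEHh=2 AAEEhh=2 AAEeHh=4 AAEehh=4 AAeeHh=2 AAeehh=2 AaEEHh=4 AaEEhh=4 AaEeHh=8 AaEehh=8 AaeeHh=4 Aaeehh=4 aaEEHh=2 aaEEhh=2 aaEeHh=4 aaEehh=4 aaeeHh=2 aaeehh=2
A_ ee H_ hits 6/64; gcd=2; 6÷2/64÷2 = 3/32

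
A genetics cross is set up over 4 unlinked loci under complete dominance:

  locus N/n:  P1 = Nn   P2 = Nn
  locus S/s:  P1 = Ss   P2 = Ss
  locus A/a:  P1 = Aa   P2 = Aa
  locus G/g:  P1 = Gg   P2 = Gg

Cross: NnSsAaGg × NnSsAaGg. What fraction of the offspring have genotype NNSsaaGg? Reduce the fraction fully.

NnSsAaGg gametes: NSAG×1, NSAg×1, NSaG×1, NSag×1, NsAG×1, NsAg×1, NsaG×1, Nsag×1, nSAG×1, nSAg×1, nSaG×1, nSag×1, nsAG×1, nsAg×1, nsaG×1, nsag×1
NnSsAaGg gametes: NSAG×1, NSAg×1, NSaG×1, NSag×1, NsAG×1, NsAg×1, NsaG×1, Nsag×1, nSAG×1, nSAg×1, nSaG×1, nSag×1, nsAG×1, nsAg×1, nsaG×1, nsag×1
NnSsAaGg×NnSsAaGg grid (16·16=256): NNSSAAGG=1 NNSSAAGg=2 NNSSAAgg=1 NNSSAaGG=2 NNSSAaGg=4 NNSSAagg=2 NNSSaaGG=1 NNSSaaGg=2 NNSSaagg=1 NNSsAAGG=2 NNSsAAGg=4 NNSsAAgg=2 NNSsAaGG=4 NNSsAaGg=8 NNSsAagg=4 NNSsaaGG=2 NNSsaaGg=4 NNSsaagg=2 NNssAAGG=1 NNssAAGg=2 NNssAAgg=1 NNssAaGG=2 NNssAaGg=4 NNssAagg=2 NNssaaGG=1 NNssaaGg=2 NNssaagg=1 NnSSAAGG=2 NnSSAAGg=4 NnSSAAgg=2 NnSSAaGG=4 NnSSAaGg=8 NnSSAagg=4 NnSSaaGG=2 NnSSaaGg=4 NnSSaagg=2 NnSsAAGG=4 NnSsAAGg=8 NnSsAAgg=4 NnSsAaGG=8 NnSsAaGg=16 NnSsAagg=8 NnSsaaGG=4 NnSsaaGg=8 NnSsaagg=4 NnssAAGG=2 NnssAAGg=4 NnssAAgg=2 NnssAaGG=4 NnssAaGg=8 NnssAagg=4 NnssaaGG=2 NnssaaGg=4 Nnssaagg=2 nnSSAAGG=1 nnSSAAGg=2 nnSSAAgg=1 nnSSAaGG=2 nnSSAaGg=4 nnSSAagg=2 nnSSaaGG=1 nnSSaaGg=2 nnSSaagg=1 nnSsAAGG=2 nnSsAAGg=4 nnSsAAgg=2 nnSsAaGG=4 nnSsAaGg=8 nnSsAagg=4 nnSsaaGG=2 nnSsaaGg=4 nnSsaagg=2 nnssAAGG=1 nnssAAGg=2 nnssAAgg=1 nnssAaGG=2 nnssAaGg=4 nnssAagg=2 nnssaaGG=1 nnssaaGg=2 nnssaagg=1
NNSsaaGg hits 4/256; gcd=4; 4÷4/256÷4 = 1/64

P(NNSsaaGg) = 1/64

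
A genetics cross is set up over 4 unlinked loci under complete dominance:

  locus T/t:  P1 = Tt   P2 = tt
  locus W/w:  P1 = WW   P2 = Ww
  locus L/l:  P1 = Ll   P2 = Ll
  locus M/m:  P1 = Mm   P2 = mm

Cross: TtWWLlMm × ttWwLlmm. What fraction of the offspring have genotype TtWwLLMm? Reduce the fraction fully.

P(TtWwLLMm) = 1/32

TtWWLlMm gametes: TWLM×2, TWLm×2, TWlM×2, TWlm×2, tWLM×2, tWLm×2, tWlM×2, tWlm×2
ttWwLlmm gametes: tWLm×4, tWlm×4, twLm×4, twlm×4
TtWWLlMm×ttWwLlmm grid (16·16=256): TtWWLLMm=8 TtWWLLmm=8 TtWWLlMm=16 TtWWLlmm=16 TtWWllMm=8 TtWWllmm=8 TtWwLLMm=8 TtWwLLmm=8 TtWwLlMm=16 TtWwLlmm=16 TtWwllMm=8 TtWwllmm=8 ttWWLLMm=8 ttWWLLmm=8 ttWWLlMm=16 ttWWLlmm=16 ttWWllMm=8 ttWWllmm=8 ttWwLLMm=8 ttWwLLmm=8 ttWwLlMm=16 ttWwLlmm=16 ttWwllMm=8 ttWwllmm=8
TtWwLLMm hits 8/256; gcd=8; 8÷8/256÷8 = 1/32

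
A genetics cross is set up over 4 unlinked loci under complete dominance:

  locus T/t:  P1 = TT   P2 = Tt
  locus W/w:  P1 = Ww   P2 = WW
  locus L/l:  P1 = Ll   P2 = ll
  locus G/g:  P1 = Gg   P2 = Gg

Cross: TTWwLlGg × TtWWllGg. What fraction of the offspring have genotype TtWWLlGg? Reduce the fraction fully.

P(TtWWLlGg) = 1/16

TTWwLlGg gametes: TWLG×2, TWLg×2, TWlG×2, TWlg×2, TwLG×2, TwLg×2, TwlG×2, Twlg×2
TtWWllGg gametes: TWlG×4, TWlg×4, tWlG×4, tWlg×4
TTWwLlGg×TtWWllGg grid (16·16=256): TTWWLlGG=8 TTWWLlGg=16 TTWWLlgg=8 TTWWllGG=8 TTWWllGg=16 TTWWllgg=8 TTWwLlGG=8 TTWwLlGg=16 TTWwLlgg=8 TTWwllGG=8 TTWwllGg=16 TTWwllgg=8 TtWWLlGG=8 TtWWLlGg=16 TtWWLlgg=8 TtWWllGG=8 TtWWllGg=16 TtWWllgg=8 TtWwLlGG=8 TtWwLlGg=16 TtWwLlgg=8 TtWwllGG=8 TtWwllGg=16 TtWwllgg=8
TtWWLlGg hits 16/256; gcd=16; 16÷16/256÷16 = 1/16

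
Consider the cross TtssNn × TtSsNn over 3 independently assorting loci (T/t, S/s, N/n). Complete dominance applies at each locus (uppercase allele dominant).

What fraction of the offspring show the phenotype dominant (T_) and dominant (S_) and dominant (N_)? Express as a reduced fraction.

P(T_ S_ N_) = 9/32

TtssNn gametes: TsN×2, Tsn×2, tsN×2, tsn×2
TtSsNn gametes: TSN×1, TSn×1, TsN×1, Tsn×1, tSN×1, tSn×1, tsN×1, tsn×1
TtssNn×TtSsNn grid (8·8=64): TTSsNN=2 TTSsNn=4 TTSsnn=2 TTssNN=2 TTssNn=4 TTssnn=2 TtSsNN=4 TtSsNn=8 TtSsnn=4 TtssNN=4 TtssNn=8 Ttssnn=4 ttSsNN=2 ttSsNn=4 ttSsnn=2 ttssNN=2 ttssNn=4 ttssnn=2
T_ S_ N_ hits 18/64; gcd=2; 18÷2/64÷2 = 9/32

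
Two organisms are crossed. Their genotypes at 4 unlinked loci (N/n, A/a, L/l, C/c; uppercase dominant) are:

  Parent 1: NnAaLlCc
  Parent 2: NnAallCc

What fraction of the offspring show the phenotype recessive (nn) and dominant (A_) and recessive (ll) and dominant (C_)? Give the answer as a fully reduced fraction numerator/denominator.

P(nn A_ ll C_) = 9/128

NnAaLlCc gametes: NALC×1, NALc×1, NAlC×1, NAlc×1, NaLC×1, NaLc×1, NalC×1, Nalc×1, nALC×1, nALc×1, nAlC×1, nAlc×1, naLC×1, naLc×1, nalC×1, nalc×1
NnAallCc gametes: NAlC×2, NAlc×2, NalC×2, Nalc×2, nAlC×2, nAlc×2, nalC×2, nalc×2
NnAaLlCc×NnAallCc grid (16·16=256): NNAALlCC=2 NNAALlCc=4 NNAALlcc=2 NNAAllCC=2 NNAAllCc=4 NNAAllcc=2 NNAaLlCC=4 NNAaLlCc=8 NNAaLlcc=4 NNAallCC=4 NNAallCc=8 NNAallcc=4 NNaaLlCC=2 NNaaLlCc=4 NNaaLlcc=2 NNaallCC=2 NNaallCc=4 NNaallcc=2 NnAALlCC=4 NnAALlCc=8 NnAALlcc=4 NnAAllCC=4 NnAAllCc=8 NnAAllcc=4 NnAaLlCC=8 NnAaLlCc=16 NnAaLlcc=8 NnAallCC=8 NnAallCc=16 NnAallcc=8 NnaaLlCC=4 NnaaLlCc=8 NnaaLlcc=4 NnaallCC=4 NnaallCc=8 Nnaallcc=4 nnAALlCC=2 nnAALlCc=4 nnAALlcc=2 nnAAllCC=2 nnAAllCc=4 nnAAllcc=2 nnAaLlCC=4 nnAaLlCc=8 nnAaLlcc=4 nnAallCC=4 nnAallCc=8 nnAallcc=4 nnaaLlCC=2 nnaaLlCc=4 nnaaLlcc=2 nnaallCC=2 nnaallCc=4 nnaallcc=2
nn A_ ll C_ hits 18/256; gcd=2; 18÷2/256÷2 = 9/128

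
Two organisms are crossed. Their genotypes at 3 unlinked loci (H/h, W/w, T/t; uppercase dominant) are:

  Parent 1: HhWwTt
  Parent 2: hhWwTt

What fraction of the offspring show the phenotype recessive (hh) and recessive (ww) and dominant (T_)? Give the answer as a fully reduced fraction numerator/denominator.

P(hh ww T_) = 3/32

HhWwTt gametes: HWT×1, HWt×1, HwT×1, Hwt×1, hWT×1, hWt×1, hwT×1, hwt×1
hhWwTt gametes: hWT×2, hWt×2, hwT×2, hwt×2
HhWwTt×hhWwTt grid (8·8=64): HhWWTT=2 HhWWTt=4 HhWWtt=2 HhWwTT=4 HhWwTt=8 HhWwtt=4 HhwwTT=2 HhwwTt=4 Hhwwtt=2 hhWWTT=2 hhWWTt=4 hhWWtt=2 hhWwTT=4 hhWwTt=8 hhWwtt=4 hhwwTT=2 hhwwTt=4 hhwwtt=2
hh ww T_ hits 6/64; gcd=2; 6÷2/64÷2 = 3/32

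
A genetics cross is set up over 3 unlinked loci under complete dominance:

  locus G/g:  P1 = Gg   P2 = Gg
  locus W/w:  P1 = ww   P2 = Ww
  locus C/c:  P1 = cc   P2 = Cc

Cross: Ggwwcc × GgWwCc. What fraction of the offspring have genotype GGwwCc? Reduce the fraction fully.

Ggwwcc gametes: Gwc×4, gwc×4
GgWwCc gametes: GWC×1, GWc×1, GwC×1, Gwc×1, gWC×1, gWc×1, gwC×1, gwc×1
Ggwwcc×GgWwCc grid (8·8=64): GGWwCc=4 GGWwcc=4 GGwwCc=4 GGwwcc=4 GgWwCc=8 GgWwcc=8 GgwwCc=8 Ggwwcc=8 ggWwCc=4 ggWwcc=4 ggwwCc=4 ggwwcc=4
GGwwCc hits 4/64; gcd=4; 4÷4/64÷4 = 1/16

P(GGwwCc) = 1/16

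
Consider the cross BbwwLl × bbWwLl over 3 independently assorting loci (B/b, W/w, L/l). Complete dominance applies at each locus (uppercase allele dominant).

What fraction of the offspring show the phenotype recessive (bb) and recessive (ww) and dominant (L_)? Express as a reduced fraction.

P(bb ww L_) = 3/16

BbwwLl gametes: BwL×2, Bwl×2, bwL×2, bwl×2
bbWwLl gametes: bWL×2, bWl×2, bwL×2, bwl×2
BbwwLl×bbWwLl grid (8·8=64): BbWwLL=4 BbWwLl=8 BbWwll=4 BbwwLL=4 BbwwLl=8 Bbwwll=4 bbWwLL=4 bbWwLl=8 bbWwll=4 bbwwLL=4 bbwwLl=8 bbwwll=4
bb ww L_ hits 12/64; gcd=4; 12÷4/64÷4 = 3/16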